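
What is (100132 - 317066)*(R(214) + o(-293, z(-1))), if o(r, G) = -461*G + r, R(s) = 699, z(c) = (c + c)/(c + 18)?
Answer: -1697291616/17 ≈ -9.9841e+7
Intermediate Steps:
z(c) = 2*c/(18 + c) (z(c) = (2*c)/(18 + c) = 2*c/(18 + c))
o(r, G) = r - 461*G
(100132 - 317066)*(R(214) + o(-293, z(-1))) = (100132 - 317066)*(699 + (-293 - 922*(-1)/(18 - 1))) = -216934*(699 + (-293 - 922*(-1)/17)) = -216934*(699 + (-293 - 461*(-2/17))) = -216934*(699 + (-293 + 922/17)) = -216934*(699 - 4059/17) = -216934*7824/17 = -1697291616/17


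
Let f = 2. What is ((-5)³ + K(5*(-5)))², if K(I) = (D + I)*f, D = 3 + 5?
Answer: 25281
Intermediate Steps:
D = 8
K(I) = 16 + 2*I (K(I) = (8 + I)*2 = 16 + 2*I)
((-5)³ + K(5*(-5)))² = ((-5)³ + (16 + 2*(5*(-5))))² = (-125 + (16 + 2*(-25)))² = (-125 + (16 - 50))² = (-125 - 34)² = (-159)² = 25281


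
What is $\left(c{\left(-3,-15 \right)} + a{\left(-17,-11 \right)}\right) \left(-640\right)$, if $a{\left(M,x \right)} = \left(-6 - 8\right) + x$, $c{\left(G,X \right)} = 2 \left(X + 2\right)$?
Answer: $32640$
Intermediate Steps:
$c{\left(G,X \right)} = 4 + 2 X$ ($c{\left(G,X \right)} = 2 \left(2 + X\right) = 4 + 2 X$)
$a{\left(M,x \right)} = -14 + x$
$\left(c{\left(-3,-15 \right)} + a{\left(-17,-11 \right)}\right) \left(-640\right) = \left(\left(4 + 2 \left(-15\right)\right) - 25\right) \left(-640\right) = \left(\left(4 - 30\right) - 25\right) \left(-640\right) = \left(-26 - 25\right) \left(-640\right) = \left(-51\right) \left(-640\right) = 32640$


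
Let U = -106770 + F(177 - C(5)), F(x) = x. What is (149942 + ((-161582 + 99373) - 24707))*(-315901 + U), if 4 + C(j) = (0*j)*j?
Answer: -26627854740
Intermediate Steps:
C(j) = -4 (C(j) = -4 + (0*j)*j = -4 + 0*j = -4 + 0 = -4)
U = -106589 (U = -106770 + (177 - 1*(-4)) = -106770 + (177 + 4) = -106770 + 181 = -106589)
(149942 + ((-161582 + 99373) - 24707))*(-315901 + U) = (149942 + ((-161582 + 99373) - 24707))*(-315901 - 106589) = (149942 + (-62209 - 24707))*(-422490) = (149942 - 86916)*(-422490) = 63026*(-422490) = -26627854740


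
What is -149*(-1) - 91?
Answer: 58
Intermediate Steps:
-149*(-1) - 91 = 149 - 91 = 58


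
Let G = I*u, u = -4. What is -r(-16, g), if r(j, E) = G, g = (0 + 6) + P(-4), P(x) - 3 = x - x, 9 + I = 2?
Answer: -28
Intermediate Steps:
I = -7 (I = -9 + 2 = -7)
P(x) = 3 (P(x) = 3 + (x - x) = 3 + 0 = 3)
G = 28 (G = -7*(-4) = 28)
g = 9 (g = (0 + 6) + 3 = 6 + 3 = 9)
r(j, E) = 28
-r(-16, g) = -1*28 = -28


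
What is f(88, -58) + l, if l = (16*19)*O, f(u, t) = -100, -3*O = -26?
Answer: 7604/3 ≈ 2534.7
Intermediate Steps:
O = 26/3 (O = -⅓*(-26) = 26/3 ≈ 8.6667)
l = 7904/3 (l = (16*19)*(26/3) = 304*(26/3) = 7904/3 ≈ 2634.7)
f(88, -58) + l = -100 + 7904/3 = 7604/3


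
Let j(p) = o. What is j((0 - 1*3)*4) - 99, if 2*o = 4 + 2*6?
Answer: -91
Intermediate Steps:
o = 8 (o = (4 + 2*6)/2 = (4 + 12)/2 = (1/2)*16 = 8)
j(p) = 8
j((0 - 1*3)*4) - 99 = 8 - 99 = -91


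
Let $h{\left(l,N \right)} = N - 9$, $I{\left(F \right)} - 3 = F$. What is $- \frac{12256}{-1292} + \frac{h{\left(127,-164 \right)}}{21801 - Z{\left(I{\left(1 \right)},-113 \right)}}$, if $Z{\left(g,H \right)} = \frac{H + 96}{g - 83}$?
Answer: $\frac{5272596327}{556290626} \approx 9.4781$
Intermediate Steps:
$I{\left(F \right)} = 3 + F$
$Z{\left(g,H \right)} = \frac{96 + H}{-83 + g}$
$h{\left(l,N \right)} = -9 + N$
$- \frac{12256}{-1292} + \frac{h{\left(127,-164 \right)}}{21801 - Z{\left(I{\left(1 \right)},-113 \right)}} = - \frac{12256}{-1292} + \frac{-9 - 164}{21801 - \frac{96 - 113}{-83 + \left(3 + 1\right)}} = \left(-12256\right) \left(- \frac{1}{1292}\right) - \frac{173}{21801 - \frac{1}{-83 + 4} \left(-17\right)} = \frac{3064}{323} - \frac{173}{21801 - \frac{1}{-79} \left(-17\right)} = \frac{3064}{323} - \frac{173}{21801 - \left(- \frac{1}{79}\right) \left(-17\right)} = \frac{3064}{323} - \frac{173}{21801 - \frac{17}{79}} = \frac{3064}{323} - \frac{173}{\frac{1722262}{79}} = \frac{3064}{323} - \frac{13667}{1722262} = \frac{5272596327}{556290626}$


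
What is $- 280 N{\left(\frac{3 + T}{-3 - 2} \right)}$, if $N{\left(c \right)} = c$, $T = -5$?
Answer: $-112$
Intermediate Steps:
$- 280 N{\left(\frac{3 + T}{-3 - 2} \right)} = - 280 \frac{3 - 5}{-3 - 2} = - 280 \left(- \frac{2}{-5}\right) = - 280 \left(\left(-2\right) \left(- \frac{1}{5}\right)\right) = \left(-280\right) \frac{2}{5} = -112$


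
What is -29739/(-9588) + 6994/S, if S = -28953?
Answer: 264658265/92533788 ≈ 2.8601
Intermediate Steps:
-29739/(-9588) + 6994/S = -29739/(-9588) + 6994/(-28953) = -29739*(-1/9588) + 6994*(-1/28953) = 9913/3196 - 6994/28953 = 264658265/92533788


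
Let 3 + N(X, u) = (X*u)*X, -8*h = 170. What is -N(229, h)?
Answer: 4457497/4 ≈ 1.1144e+6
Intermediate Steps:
h = -85/4 (h = -1/8*170 = -85/4 ≈ -21.250)
N(X, u) = -3 + u*X**2 (N(X, u) = -3 + (X*u)*X = -3 + u*X**2)
-N(229, h) = -(-3 - 85/4*229**2) = -(-3 - 85/4*52441) = -(-3 - 4457485/4) = -1*(-4457497/4) = 4457497/4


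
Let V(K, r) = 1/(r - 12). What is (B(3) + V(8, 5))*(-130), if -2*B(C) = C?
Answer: 1495/7 ≈ 213.57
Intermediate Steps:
B(C) = -C/2
V(K, r) = 1/(-12 + r)
(B(3) + V(8, 5))*(-130) = (-1/2*3 + 1/(-12 + 5))*(-130) = (-3/2 + 1/(-7))*(-130) = (-3/2 - 1/7)*(-130) = -23/14*(-130) = 1495/7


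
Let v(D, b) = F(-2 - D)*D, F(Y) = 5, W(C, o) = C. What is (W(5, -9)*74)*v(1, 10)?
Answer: 1850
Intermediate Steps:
v(D, b) = 5*D
(W(5, -9)*74)*v(1, 10) = (5*74)*(5*1) = 370*5 = 1850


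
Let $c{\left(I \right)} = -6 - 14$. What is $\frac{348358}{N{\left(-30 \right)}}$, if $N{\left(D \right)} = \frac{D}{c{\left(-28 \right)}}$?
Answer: $\frac{696716}{3} \approx 2.3224 \cdot 10^{5}$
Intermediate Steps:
$c{\left(I \right)} = -20$ ($c{\left(I \right)} = -6 - 14 = -20$)
$N{\left(D \right)} = - \frac{D}{20}$ ($N{\left(D \right)} = \frac{D}{-20} = D \left(- \frac{1}{20}\right) = - \frac{D}{20}$)
$\frac{348358}{N{\left(-30 \right)}} = \frac{348358}{\left(- \frac{1}{20}\right) \left(-30\right)} = \frac{348358}{\frac{3}{2}} = 348358 \cdot \frac{2}{3} = \frac{696716}{3}$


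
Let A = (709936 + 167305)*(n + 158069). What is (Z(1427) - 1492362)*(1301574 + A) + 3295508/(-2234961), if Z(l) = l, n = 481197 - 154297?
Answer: -1417629975731378337604613/2234961 ≈ -6.3430e+17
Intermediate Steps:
n = 326900
A = 425434690529 (A = (709936 + 167305)*(326900 + 158069) = 877241*484969 = 425434690529)
(Z(1427) - 1492362)*(1301574 + A) + 3295508/(-2234961) = (1427 - 1492362)*(1301574 + 425434690529) + 3295508/(-2234961) = -1490935*425435992103 + 3295508*(-1/2234961) = -634297410886086305 - 3295508/2234961 = -1417629975731378337604613/2234961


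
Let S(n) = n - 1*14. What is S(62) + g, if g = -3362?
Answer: -3314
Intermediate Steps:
S(n) = -14 + n (S(n) = n - 14 = -14 + n)
S(62) + g = (-14 + 62) - 3362 = 48 - 3362 = -3314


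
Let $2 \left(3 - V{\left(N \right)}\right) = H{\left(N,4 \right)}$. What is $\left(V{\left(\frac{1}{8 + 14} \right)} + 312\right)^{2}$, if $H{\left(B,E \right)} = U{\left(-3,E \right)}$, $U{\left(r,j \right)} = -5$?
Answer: $\frac{403225}{4} \approx 1.0081 \cdot 10^{5}$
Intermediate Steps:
$H{\left(B,E \right)} = -5$
$V{\left(N \right)} = \frac{11}{2}$ ($V{\left(N \right)} = 3 - - \frac{5}{2} = 3 + \frac{5}{2} = \frac{11}{2}$)
$\left(V{\left(\frac{1}{8 + 14} \right)} + 312\right)^{2} = \left(\frac{11}{2} + 312\right)^{2} = \left(\frac{635}{2}\right)^{2} = \frac{403225}{4}$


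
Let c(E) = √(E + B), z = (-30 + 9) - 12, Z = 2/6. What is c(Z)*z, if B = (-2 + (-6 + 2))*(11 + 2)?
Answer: -11*I*√699 ≈ -290.82*I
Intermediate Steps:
Z = ⅓ (Z = 2*(⅙) = ⅓ ≈ 0.33333)
B = -78 (B = (-2 - 4)*13 = -6*13 = -78)
z = -33 (z = -21 - 12 = -33)
c(E) = √(-78 + E) (c(E) = √(E - 78) = √(-78 + E))
c(Z)*z = √(-78 + ⅓)*(-33) = √(-233/3)*(-33) = (I*√699/3)*(-33) = -11*I*√699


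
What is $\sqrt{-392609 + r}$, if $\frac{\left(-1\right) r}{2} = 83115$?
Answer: $i \sqrt{558839} \approx 747.56 i$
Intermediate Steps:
$r = -166230$ ($r = \left(-2\right) 83115 = -166230$)
$\sqrt{-392609 + r} = \sqrt{-392609 - 166230} = \sqrt{-558839} = i \sqrt{558839}$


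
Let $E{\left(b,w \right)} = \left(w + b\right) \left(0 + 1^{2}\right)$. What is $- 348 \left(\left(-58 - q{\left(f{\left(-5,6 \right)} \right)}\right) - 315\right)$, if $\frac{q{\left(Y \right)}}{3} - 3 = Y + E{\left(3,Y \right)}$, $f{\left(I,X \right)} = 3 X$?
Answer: $173652$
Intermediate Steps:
$E{\left(b,w \right)} = b + w$ ($E{\left(b,w \right)} = \left(b + w\right) \left(0 + 1\right) = \left(b + w\right) 1 = b + w$)
$q{\left(Y \right)} = 18 + 6 Y$ ($q{\left(Y \right)} = 9 + 3 \left(Y + \left(3 + Y\right)\right) = 9 + 3 \left(3 + 2 Y\right) = 9 + \left(9 + 6 Y\right) = 18 + 6 Y$)
$- 348 \left(\left(-58 - q{\left(f{\left(-5,6 \right)} \right)}\right) - 315\right) = - 348 \left(\left(-58 - \left(18 + 6 \cdot 3 \cdot 6\right)\right) - 315\right) = - 348 \left(\left(-58 - \left(18 + 6 \cdot 18\right)\right) - 315\right) = - 348 \left(\left(-58 - \left(18 + 108\right)\right) - 315\right) = - 348 \left(\left(-58 - 126\right) - 315\right) = - 348 \left(-184 - 315\right) = \left(-348\right) \left(-499\right) = 173652$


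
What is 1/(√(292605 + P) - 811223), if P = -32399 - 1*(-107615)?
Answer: -811223/658082387908 - 9*√4541/658082387908 ≈ -1.2336e-6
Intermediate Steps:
P = 75216 (P = -32399 + 107615 = 75216)
1/(√(292605 + P) - 811223) = 1/(√(292605 + 75216) - 811223) = 1/(√367821 - 811223) = 1/(9*√4541 - 811223) = 1/(-811223 + 9*√4541)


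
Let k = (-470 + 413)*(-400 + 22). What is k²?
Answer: 464230116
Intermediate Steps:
k = 21546 (k = -57*(-378) = 21546)
k² = 21546² = 464230116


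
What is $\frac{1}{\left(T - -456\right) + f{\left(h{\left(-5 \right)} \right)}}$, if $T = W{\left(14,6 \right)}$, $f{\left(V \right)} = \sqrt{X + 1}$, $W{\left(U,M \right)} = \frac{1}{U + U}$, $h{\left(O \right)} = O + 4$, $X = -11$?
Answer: $\frac{357532}{163055201} - \frac{784 i \sqrt{10}}{163055201} \approx 0.0021927 - 1.5205 \cdot 10^{-5} i$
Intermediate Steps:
$h{\left(O \right)} = 4 + O$
$W{\left(U,M \right)} = \frac{1}{2 U}$
$f{\left(V \right)} = i \sqrt{10}$ ($f{\left(V \right)} = \sqrt{-11 + 1} = \sqrt{-10} = i \sqrt{10}$)
$T = \frac{1}{28}$ ($T = \frac{1}{2 \cdot 14} = \frac{1}{2} \cdot \frac{1}{14} = \frac{1}{28} \approx 0.035714$)
$\frac{1}{\left(T - -456\right) + f{\left(h{\left(-5 \right)} \right)}} = \frac{1}{\left(\frac{1}{28} - -456\right) + i \sqrt{10}} = \frac{1}{\left(\frac{1}{28} + 456\right) + i \sqrt{10}} = \frac{1}{\frac{12769}{28} + i \sqrt{10}}$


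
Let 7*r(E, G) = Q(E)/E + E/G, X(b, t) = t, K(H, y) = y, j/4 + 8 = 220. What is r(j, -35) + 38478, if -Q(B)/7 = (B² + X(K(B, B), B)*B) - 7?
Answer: 7641110931/207760 ≈ 36779.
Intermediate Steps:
j = 848 (j = -32 + 4*220 = -32 + 880 = 848)
Q(B) = 49 - 14*B² (Q(B) = -7*((B² + B*B) - 7) = -7*((B² + B²) - 7) = -7*(2*B² - 7) = -7*(-7 + 2*B²) = 49 - 14*B²)
r(E, G) = E/(7*G) + (49 - 14*E²)/(7*E) (r(E, G) = ((49 - 14*E²)/E + E/G)/7 = (E/G + (49 - 14*E²)/E)/7 = E/(7*G) + (49 - 14*E²)/(7*E))
r(j, -35) + 38478 = (-2*848 + 7/848 + (⅐)*848/(-35)) + 38478 = (-1696 + 7*(1/848) + (⅐)*848*(-1/35)) + 38478 = (-1696 + 7/848 - 848/245) + 38478 = -353078349/207760 + 38478 = 7641110931/207760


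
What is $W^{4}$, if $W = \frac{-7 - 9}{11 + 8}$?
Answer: $\frac{65536}{130321} \approx 0.50288$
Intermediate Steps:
$W = - \frac{16}{19} \approx -0.8421$
$W^{4} = \left(- \frac{16}{19}\right)^{4} = \frac{65536}{130321}$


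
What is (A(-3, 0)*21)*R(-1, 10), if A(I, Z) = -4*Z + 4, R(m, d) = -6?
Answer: -504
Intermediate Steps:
A(I, Z) = 4 - 4*Z
(A(-3, 0)*21)*R(-1, 10) = ((4 - 4*0)*21)*(-6) = ((4 + 0)*21)*(-6) = (4*21)*(-6) = 84*(-6) = -504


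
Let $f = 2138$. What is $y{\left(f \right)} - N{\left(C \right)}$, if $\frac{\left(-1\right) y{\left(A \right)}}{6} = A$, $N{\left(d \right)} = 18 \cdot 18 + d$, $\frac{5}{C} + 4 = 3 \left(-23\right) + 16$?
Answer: $- \frac{749659}{57} \approx -13152.0$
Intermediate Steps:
$C = - \frac{5}{57}$ ($C = \frac{5}{-4 + \left(3 \left(-23\right) + 16\right)} = \frac{5}{-4 + \left(-69 + 16\right)} = \frac{5}{-4 - 53} = \frac{5}{-57} = 5 \left(- \frac{1}{57}\right) = - \frac{5}{57} \approx -0.087719$)
$N{\left(d \right)} = 324 + d$
$y{\left(A \right)} = - 6 A$
$y{\left(f \right)} - N{\left(C \right)} = \left(-6\right) 2138 - \left(324 - \frac{5}{57}\right) = -12828 - \frac{18463}{57} = - \frac{749659}{57}$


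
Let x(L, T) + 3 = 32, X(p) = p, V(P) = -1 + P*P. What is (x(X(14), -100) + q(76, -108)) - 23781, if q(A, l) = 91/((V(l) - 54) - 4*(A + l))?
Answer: -278777133/11737 ≈ -23752.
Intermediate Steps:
V(P) = -1 + P**2
x(L, T) = 29 (x(L, T) = -3 + 32 = 29)
q(A, l) = 91/(-55 + l**2 - 4*A - 4*l) (q(A, l) = 91/(((-1 + l**2) - 54) - 4*(A + l)) = 91/((-55 + l**2) + (-4*A - 4*l)) = 91/(-55 + l**2 - 4*A - 4*l))
(x(X(14), -100) + q(76, -108)) - 23781 = (29 + 91/(-55 + (-108)**2 - 4*76 - 4*(-108))) - 23781 = (29 + 91/(-55 + 11664 - 304 + 432)) - 23781 = (29 + 91/11737) - 23781 = 340464/11737 - 23781 = -278777133/11737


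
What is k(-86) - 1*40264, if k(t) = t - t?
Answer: -40264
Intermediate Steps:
k(t) = 0
k(-86) - 1*40264 = 0 - 1*40264 = 0 - 40264 = -40264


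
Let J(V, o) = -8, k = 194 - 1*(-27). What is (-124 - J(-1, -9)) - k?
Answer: -337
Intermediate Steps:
k = 221 (k = 194 + 27 = 221)
(-124 - J(-1, -9)) - k = (-124 - 1*(-8)) - 1*221 = (-124 + 8) - 221 = -116 - 221 = -337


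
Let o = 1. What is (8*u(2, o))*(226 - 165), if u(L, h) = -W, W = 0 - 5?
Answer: 2440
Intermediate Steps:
W = -5
u(L, h) = 5 (u(L, h) = -1*(-5) = 5)
(8*u(2, o))*(226 - 165) = (8*5)*(226 - 165) = 40*61 = 2440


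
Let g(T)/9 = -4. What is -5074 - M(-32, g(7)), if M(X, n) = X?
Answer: -5042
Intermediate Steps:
g(T) = -36 (g(T) = 9*(-4) = -36)
-5074 - M(-32, g(7)) = -5074 - 1*(-32) = -5074 + 32 = -5042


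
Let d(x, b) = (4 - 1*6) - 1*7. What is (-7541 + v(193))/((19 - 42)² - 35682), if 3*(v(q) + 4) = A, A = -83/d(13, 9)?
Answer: 203632/949131 ≈ 0.21455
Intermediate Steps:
d(x, b) = -9 (d(x, b) = (4 - 6) - 7 = -2 - 7 = -9)
A = 83/9 (A = -83/(-9) = -83*(-⅑) = 83/9 ≈ 9.2222)
v(q) = -25/27 (v(q) = -4 + (⅓)*(83/9) = -4 + 83/27 = -25/27)
(-7541 + v(193))/((19 - 42)² - 35682) = (-7541 - 25/27)/((19 - 42)² - 35682) = -203632/(27*((-23)² - 35682)) = -203632/(27*(529 - 35682)) = -203632/27/(-35153) = -203632/27*(-1/35153) = 203632/949131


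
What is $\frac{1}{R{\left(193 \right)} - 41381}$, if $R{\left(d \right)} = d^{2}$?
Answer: $- \frac{1}{4132} \approx -0.00024201$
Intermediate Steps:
$\frac{1}{R{\left(193 \right)} - 41381} = \frac{1}{193^{2} - 41381} = \frac{1}{37249 - 41381} = \frac{1}{-4132} = - \frac{1}{4132}$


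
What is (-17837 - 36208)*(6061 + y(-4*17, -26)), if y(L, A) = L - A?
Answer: -325296855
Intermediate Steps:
(-17837 - 36208)*(6061 + y(-4*17, -26)) = (-17837 - 36208)*(6061 + (-4*17 - 1*(-26))) = -54045*(6061 + (-68 + 26)) = -54045*(6061 - 42) = -54045*6019 = -325296855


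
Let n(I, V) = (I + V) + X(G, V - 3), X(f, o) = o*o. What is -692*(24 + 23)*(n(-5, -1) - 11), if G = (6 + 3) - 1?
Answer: 32524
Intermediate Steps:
G = 8 (G = 9 - 1 = 8)
X(f, o) = o²
n(I, V) = I + V + (-3 + V)² (n(I, V) = (I + V) + (V - 3)² = (I + V) + (-3 + V)² = I + V + (-3 + V)²)
-692*(24 + 23)*(n(-5, -1) - 11) = -692*(24 + 23)*((-5 - 1 + (-3 - 1)²) - 11) = -32524*((-5 - 1 + (-4)²) - 11) = -32524*((-5 - 1 + 16) - 11) = -32524*(10 - 11) = -32524*(-1) = -692*(-47) = 32524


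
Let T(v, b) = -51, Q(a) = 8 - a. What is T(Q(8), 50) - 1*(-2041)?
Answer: 1990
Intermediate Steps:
T(Q(8), 50) - 1*(-2041) = -51 - 1*(-2041) = -51 + 2041 = 1990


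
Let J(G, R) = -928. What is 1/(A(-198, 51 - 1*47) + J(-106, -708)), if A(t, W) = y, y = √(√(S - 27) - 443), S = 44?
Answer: -1/(928 - I*√(443 - √17)) ≈ -0.001077 - 2.4314e-5*I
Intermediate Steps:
y = √(-443 + √17) (y = √(√(44 - 27) - 443) = √(√17 - 443) = √(-443 + √17) ≈ 20.949*I)
A(t, W) = √(-443 + √17)
1/(A(-198, 51 - 1*47) + J(-106, -708)) = 1/(√(-443 + √17) - 928) = 1/(-928 + √(-443 + √17))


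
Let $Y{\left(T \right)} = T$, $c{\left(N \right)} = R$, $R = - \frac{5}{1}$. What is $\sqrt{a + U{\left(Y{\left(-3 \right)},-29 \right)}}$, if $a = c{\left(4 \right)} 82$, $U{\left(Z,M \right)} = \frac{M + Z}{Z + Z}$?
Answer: $\frac{i \sqrt{3642}}{3} \approx 20.116 i$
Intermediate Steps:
$R = -5$ ($R = \left(-5\right) 1 = -5$)
$c{\left(N \right)} = -5$
$U{\left(Z,M \right)} = \frac{M + Z}{2 Z}$
$a = -410$ ($a = \left(-5\right) 82 = -410$)
$\sqrt{a + U{\left(Y{\left(-3 \right)},-29 \right)}} = \sqrt{-410 + \frac{-29 - 3}{2 \left(-3\right)}} = \sqrt{-410 + \frac{1}{2} \left(- \frac{1}{3}\right) \left(-32\right)} = \sqrt{-410 + \frac{16}{3}} = \sqrt{- \frac{1214}{3}} = \frac{i \sqrt{3642}}{3}$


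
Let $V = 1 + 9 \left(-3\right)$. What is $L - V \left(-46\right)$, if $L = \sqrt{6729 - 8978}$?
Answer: $-1196 + i \sqrt{2249} \approx -1196.0 + 47.424 i$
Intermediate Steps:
$L = i \sqrt{2249}$ ($L = \sqrt{-2249} = i \sqrt{2249} \approx 47.424 i$)
$V = -26$ ($V = 1 - 27 = -26$)
$L - V \left(-46\right) = i \sqrt{2249} - \left(-26\right) \left(-46\right) = i \sqrt{2249} - 1196 = -1196 + i \sqrt{2249}$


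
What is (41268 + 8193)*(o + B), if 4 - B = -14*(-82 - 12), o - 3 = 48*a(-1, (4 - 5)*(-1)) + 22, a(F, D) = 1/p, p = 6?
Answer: -63260619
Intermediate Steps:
a(F, D) = ⅙ (a(F, D) = 1/6 = ⅙)
o = 33 (o = 3 + (48*(⅙) + 22) = 3 + (8 + 22) = 3 + 30 = 33)
B = -1312 (B = 4 - (-14)*(-82 - 12) = 4 - (-14)*(-94) = 4 - 1*1316 = 4 - 1316 = -1312)
(41268 + 8193)*(o + B) = (41268 + 8193)*(33 - 1312) = 49461*(-1279) = -63260619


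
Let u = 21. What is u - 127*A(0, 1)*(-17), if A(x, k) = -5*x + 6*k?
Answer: 12975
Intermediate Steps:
u - 127*A(0, 1)*(-17) = 21 - 127*(-5*0 + 6*1)*(-17) = 21 - 127*(0 + 6)*(-17) = 21 - 762*(-17) = 21 - 127*(-102) = 21 + 12954 = 12975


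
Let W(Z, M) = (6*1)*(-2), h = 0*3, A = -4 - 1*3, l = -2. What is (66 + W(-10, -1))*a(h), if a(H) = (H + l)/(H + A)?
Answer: 108/7 ≈ 15.429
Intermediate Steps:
A = -7 (A = -4 - 3 = -7)
h = 0
a(H) = (-2 + H)/(-7 + H) (a(H) = (H - 2)/(H - 7) = (-2 + H)/(-7 + H))
W(Z, M) = -12 (W(Z, M) = 6*(-2) = -12)
(66 + W(-10, -1))*a(h) = (66 - 12)*((-2 + 0)/(-7 + 0)) = 54*(-2/(-7)) = 54*(-⅐*(-2)) = 54*(2/7) = 108/7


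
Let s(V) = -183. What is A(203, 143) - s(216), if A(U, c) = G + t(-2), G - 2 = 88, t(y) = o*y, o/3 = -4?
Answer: 297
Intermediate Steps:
o = -12 (o = 3*(-4) = -12)
t(y) = -12*y
G = 90 (G = 2 + 88 = 90)
A(U, c) = 114 (A(U, c) = 90 - 12*(-2) = 90 + 24 = 114)
A(203, 143) - s(216) = 114 - 1*(-183) = 114 + 183 = 297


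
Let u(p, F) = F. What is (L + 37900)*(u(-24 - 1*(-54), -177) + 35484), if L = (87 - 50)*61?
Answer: 1417823199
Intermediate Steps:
L = 2257 (L = 37*61 = 2257)
(L + 37900)*(u(-24 - 1*(-54), -177) + 35484) = (2257 + 37900)*(-177 + 35484) = 40157*35307 = 1417823199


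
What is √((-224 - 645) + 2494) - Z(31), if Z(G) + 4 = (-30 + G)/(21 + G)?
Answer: 207/52 + 5*√65 ≈ 44.292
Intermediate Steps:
Z(G) = -4 + (-30 + G)/(21 + G)
√((-224 - 645) + 2494) - Z(31) = √((-224 - 645) + 2494) - 3*(-38 - 1*31)/(21 + 31) = √(-869 + 2494) - 3*(-38 - 31)/52 = √1625 - 3*(-69)/52 = 5*√65 - 1*(-207/52) = 5*√65 + 207/52 = 207/52 + 5*√65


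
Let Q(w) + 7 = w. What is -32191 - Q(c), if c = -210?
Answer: -31974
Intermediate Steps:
Q(w) = -7 + w
-32191 - Q(c) = -32191 - (-7 - 210) = -32191 - 1*(-217) = -32191 + 217 = -31974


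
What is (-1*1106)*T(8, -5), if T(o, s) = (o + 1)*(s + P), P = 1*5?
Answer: 0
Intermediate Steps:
P = 5
T(o, s) = (1 + o)*(5 + s) (T(o, s) = (o + 1)*(s + 5) = (1 + o)*(5 + s))
(-1*1106)*T(8, -5) = (-1*1106)*(5 - 5 + 5*8 + 8*(-5)) = -1106*(5 - 5 + 40 - 40) = -1106*0 = 0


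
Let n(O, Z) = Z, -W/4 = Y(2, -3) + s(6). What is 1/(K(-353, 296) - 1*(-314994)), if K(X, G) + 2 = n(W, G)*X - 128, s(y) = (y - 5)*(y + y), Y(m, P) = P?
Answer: 1/210376 ≈ 4.7534e-6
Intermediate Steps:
s(y) = 2*y*(-5 + y) (s(y) = (-5 + y)*(2*y) = 2*y*(-5 + y))
W = -36 (W = -4*(-3 + 2*6*(-5 + 6)) = -4*(-3 + 2*6*1) = -4*(-3 + 12) = -4*9 = -36)
K(X, G) = -130 + G*X (K(X, G) = -2 + (G*X - 128) = -2 + (-128 + G*X) = -130 + G*X)
1/(K(-353, 296) - 1*(-314994)) = 1/((-130 + 296*(-353)) - 1*(-314994)) = 1/((-130 - 104488) + 314994) = 1/(-104618 + 314994) = 1/210376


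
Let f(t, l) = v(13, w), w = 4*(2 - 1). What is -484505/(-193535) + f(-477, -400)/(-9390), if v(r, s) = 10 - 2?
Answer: 454795367/181729365 ≈ 2.5026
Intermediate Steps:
w = 4 (w = 4*1 = 4)
v(r, s) = 8
f(t, l) = 8
-484505/(-193535) + f(-477, -400)/(-9390) = -484505/(-193535) + 8/(-9390) = -484505*(-1/193535) + 8*(-1/9390) = 96901/38707 - 4/4695 = 454795367/181729365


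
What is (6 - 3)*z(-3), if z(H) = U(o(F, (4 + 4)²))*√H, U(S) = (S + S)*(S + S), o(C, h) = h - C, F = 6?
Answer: 40368*I*√3 ≈ 69919.0*I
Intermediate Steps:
U(S) = 4*S² (U(S) = (2*S)*(2*S) = 4*S²)
z(H) = 13456*√H (z(H) = (4*((4 + 4)² - 1*6)²)*√H = (4*(8² - 6)²)*√H = (4*(64 - 6)²)*√H = (4*58²)*√H = (4*3364)*√H = 13456*√H)
(6 - 3)*z(-3) = (6 - 3)*(13456*√(-3)) = 3*(13456*(I*√3)) = 3*(13456*I*√3) = 40368*I*√3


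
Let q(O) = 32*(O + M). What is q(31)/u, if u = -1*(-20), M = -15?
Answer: 128/5 ≈ 25.600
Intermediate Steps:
u = 20
q(O) = -480 + 32*O (q(O) = 32*(O - 15) = 32*(-15 + O) = -480 + 32*O)
q(31)/u = (-480 + 32*31)/20 = (-480 + 992)*(1/20) = 512*(1/20) = 128/5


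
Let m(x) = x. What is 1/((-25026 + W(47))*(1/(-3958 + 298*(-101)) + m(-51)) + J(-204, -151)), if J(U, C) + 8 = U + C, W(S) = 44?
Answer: 17028/21688899623 ≈ 7.8510e-7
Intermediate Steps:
J(U, C) = -8 + C + U (J(U, C) = -8 + (U + C) = -8 + (C + U) = -8 + C + U)
1/((-25026 + W(47))*(1/(-3958 + 298*(-101)) + m(-51)) + J(-204, -151)) = 1/((-25026 + 44)*(1/(-3958 + 298*(-101)) - 51) + (-8 - 151 - 204)) = 1/(-24982*(1/(-3958 - 30098) - 51) - 363) = 1/(-24982*(1/(-34056) - 51) - 363) = 1/(-24982*(-1/34056 - 51) - 363) = 1/(-24982*(-1736857/34056) - 363) = 1/(21695080787/17028 - 363) = 1/(21688899623/17028) = 17028/21688899623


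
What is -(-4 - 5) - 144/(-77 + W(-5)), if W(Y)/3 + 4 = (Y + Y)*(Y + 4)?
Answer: 675/59 ≈ 11.441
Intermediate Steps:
W(Y) = -12 + 6*Y*(4 + Y) (W(Y) = -12 + 3*((Y + Y)*(Y + 4)) = -12 + 3*((2*Y)*(4 + Y)) = -12 + 3*(2*Y*(4 + Y)) = -12 + 6*Y*(4 + Y))
-(-4 - 5) - 144/(-77 + W(-5)) = -(-4 - 5) - 144/(-77 + (-12 + 6*(-5)**2 + 24*(-5))) = -1*(-9) - 144/(-77 + (-12 + 6*25 - 120)) = 9 - 144/(-77 + (-12 + 150 - 120)) = 9 - 144/(-77 + 18) = 9 - 144/(-59) = 9 - 144*(-1/59) = 9 + 144/59 = 675/59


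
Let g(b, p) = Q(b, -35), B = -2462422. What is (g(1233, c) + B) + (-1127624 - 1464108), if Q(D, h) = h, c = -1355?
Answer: -5054189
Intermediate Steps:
g(b, p) = -35
(g(1233, c) + B) + (-1127624 - 1464108) = (-35 - 2462422) + (-1127624 - 1464108) = -2462457 - 2591732 = -5054189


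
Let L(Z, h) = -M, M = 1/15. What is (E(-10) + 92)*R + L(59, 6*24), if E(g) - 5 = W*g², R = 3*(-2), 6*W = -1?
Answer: -7231/15 ≈ -482.07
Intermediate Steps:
W = -⅙ (W = (⅙)*(-1) = -⅙ ≈ -0.16667)
R = -6
M = 1/15 ≈ 0.066667
L(Z, h) = -1/15 (L(Z, h) = -1*1/15 = -1/15)
E(g) = 5 - g²/6
(E(-10) + 92)*R + L(59, 6*24) = ((5 - ⅙*(-10)²) + 92)*(-6) - 1/15 = ((5 - ⅙*100) + 92)*(-6) - 1/15 = ((5 - 50/3) + 92)*(-6) - 1/15 = (-35/3 + 92)*(-6) - 1/15 = (241/3)*(-6) - 1/15 = -482 - 1/15 = -7231/15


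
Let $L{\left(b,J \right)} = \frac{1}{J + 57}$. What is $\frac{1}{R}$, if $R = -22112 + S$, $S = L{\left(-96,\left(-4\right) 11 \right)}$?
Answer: $- \frac{13}{287455} \approx -4.5224 \cdot 10^{-5}$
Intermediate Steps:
$L{\left(b,J \right)} = \frac{1}{57 + J}$
$S = \frac{1}{13}$ ($S = \frac{1}{57 - 44} = \frac{1}{13} \approx 0.076923$)
$R = - \frac{287455}{13}$ ($R = -22112 + \frac{1}{13} = - \frac{287455}{13} \approx -22112.0$)
$\frac{1}{R} = \frac{1}{- \frac{287455}{13}} = - \frac{13}{287455}$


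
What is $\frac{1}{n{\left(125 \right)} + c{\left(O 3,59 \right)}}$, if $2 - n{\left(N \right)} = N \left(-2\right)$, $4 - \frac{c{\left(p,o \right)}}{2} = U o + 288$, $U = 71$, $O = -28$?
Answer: $- \frac{1}{8694} \approx -0.00011502$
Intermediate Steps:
$c{\left(p,o \right)} = -568 - 142 o$ ($c{\left(p,o \right)} = 8 - 2 \left(71 o + 288\right) = 8 - 2 \left(288 + 71 o\right) = 8 - \left(576 + 142 o\right) = -568 - 142 o$)
$n{\left(N \right)} = 2 + 2 N$ ($n{\left(N \right)} = 2 - N \left(-2\right) = 2 - - 2 N = 2 + 2 N$)
$\frac{1}{n{\left(125 \right)} + c{\left(O 3,59 \right)}} = \frac{1}{\left(2 + 2 \cdot 125\right) - 8946} = \frac{1}{\left(2 + 250\right) - 8946} = \frac{1}{252 - 8946} = \frac{1}{-8694} = - \frac{1}{8694}$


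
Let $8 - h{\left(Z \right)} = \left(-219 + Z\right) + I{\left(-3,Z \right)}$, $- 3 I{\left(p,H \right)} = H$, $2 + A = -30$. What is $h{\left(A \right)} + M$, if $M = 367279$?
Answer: $\frac{1102582}{3} \approx 3.6753 \cdot 10^{5}$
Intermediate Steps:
$A = -32$ ($A = -2 - 30 = -32$)
$I{\left(p,H \right)} = - \frac{H}{3}$
$h{\left(Z \right)} = 227 - \frac{2 Z}{3}$ ($h{\left(Z \right)} = 8 - \left(\left(-219 + Z\right) - \frac{Z}{3}\right) = 8 - \left(-219 + \frac{2 Z}{3}\right) = 227 - \frac{2 Z}{3}$)
$h{\left(A \right)} + M = \left(227 - - \frac{64}{3}\right) + 367279 = \left(227 + \frac{64}{3}\right) + 367279 = \frac{745}{3} + 367279 = \frac{1102582}{3}$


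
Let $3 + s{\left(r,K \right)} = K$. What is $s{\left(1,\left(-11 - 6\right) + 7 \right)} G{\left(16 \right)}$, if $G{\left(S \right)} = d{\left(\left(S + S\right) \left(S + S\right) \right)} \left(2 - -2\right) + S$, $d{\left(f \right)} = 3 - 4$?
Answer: $-156$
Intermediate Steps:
$s{\left(r,K \right)} = -3 + K$
$d{\left(f \right)} = -1$ ($d{\left(f \right)} = 3 - 4 = -1$)
$G{\left(S \right)} = -4 + S$ ($G{\left(S \right)} = - (2 - -2) + S = - (2 + 2) + S = \left(-1\right) 4 + S = -4 + S$)
$s{\left(1,\left(-11 - 6\right) + 7 \right)} G{\left(16 \right)} = \left(-3 + \left(\left(-11 - 6\right) + 7\right)\right) \left(-4 + 16\right) = \left(-3 + \left(-17 + 7\right)\right) 12 = \left(-3 - 10\right) 12 = \left(-13\right) 12 = -156$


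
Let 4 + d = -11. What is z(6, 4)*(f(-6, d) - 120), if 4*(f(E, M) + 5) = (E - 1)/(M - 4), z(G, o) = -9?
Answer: 85437/76 ≈ 1124.2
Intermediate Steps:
d = -15 (d = -4 - 11 = -15)
f(E, M) = -5 + (-1 + E)/(4*(-4 + M)) (f(E, M) = -5 + ((E - 1)/(M - 4))/4 = -5 + ((-1 + E)/(-4 + M))/4 = -5 + (-1 + E)/(4*(-4 + M)))
z(6, 4)*(f(-6, d) - 120) = -9*((79 - 6 - 20*(-15))/(4*(-4 - 15)) - 120) = -9*((¼)*(79 - 6 + 300)/(-19) - 120) = -9*((¼)*(-1/19)*373 - 120) = -9*(-373/76 - 120) = -9*(-9493/76) = 85437/76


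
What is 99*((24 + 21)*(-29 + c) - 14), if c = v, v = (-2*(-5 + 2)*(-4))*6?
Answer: -772101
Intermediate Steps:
v = -144 (v = (-2*(-3)*(-4))*6 = (6*(-4))*6 = -24*6 = -144)
c = -144
99*((24 + 21)*(-29 + c) - 14) = 99*((24 + 21)*(-29 - 144) - 14) = 99*(45*(-173) - 14) = 99*(-7785 - 14) = 99*(-7799) = -772101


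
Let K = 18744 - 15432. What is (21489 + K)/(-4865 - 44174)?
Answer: -24801/49039 ≈ -0.50574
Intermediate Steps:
K = 3312
(21489 + K)/(-4865 - 44174) = (21489 + 3312)/(-4865 - 44174) = 24801/(-49039) = 24801*(-1/49039) = -24801/49039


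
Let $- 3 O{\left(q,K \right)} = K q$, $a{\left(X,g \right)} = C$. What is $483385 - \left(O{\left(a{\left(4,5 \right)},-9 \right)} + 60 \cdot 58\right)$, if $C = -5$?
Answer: $479920$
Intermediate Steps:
$a{\left(X,g \right)} = -5$
$O{\left(q,K \right)} = - \frac{K q}{3}$
$483385 - \left(O{\left(a{\left(4,5 \right)},-9 \right)} + 60 \cdot 58\right) = 483385 - \left(\left(- \frac{1}{3}\right) \left(-9\right) \left(-5\right) + 60 \cdot 58\right) = 483385 - \left(-15 + 3480\right) = 483385 - 3465 = 479920$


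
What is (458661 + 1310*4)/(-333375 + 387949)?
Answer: 463901/54574 ≈ 8.5004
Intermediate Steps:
(458661 + 1310*4)/(-333375 + 387949) = (458661 + 5240)/54574 = 463901*(1/54574) = 463901/54574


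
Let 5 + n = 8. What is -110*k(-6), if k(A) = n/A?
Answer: 55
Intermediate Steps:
n = 3 (n = -5 + 8 = 3)
k(A) = 3/A
-110*k(-6) = -330/(-6) = -330*(-1)/6 = -110*(-½) = 55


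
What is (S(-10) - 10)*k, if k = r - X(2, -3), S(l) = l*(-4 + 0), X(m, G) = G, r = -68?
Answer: -1950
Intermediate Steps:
S(l) = -4*l (S(l) = l*(-4) = -4*l)
k = -65 (k = -68 - 1*(-3) = -68 + 3 = -65)
(S(-10) - 10)*k = (-4*(-10) - 10)*(-65) = (40 - 10)*(-65) = 30*(-65) = -1950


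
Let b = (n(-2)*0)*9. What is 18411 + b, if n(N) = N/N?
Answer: 18411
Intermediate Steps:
n(N) = 1
b = 0 (b = (1*0)*9 = 0*9 = 0)
18411 + b = 18411 + 0 = 18411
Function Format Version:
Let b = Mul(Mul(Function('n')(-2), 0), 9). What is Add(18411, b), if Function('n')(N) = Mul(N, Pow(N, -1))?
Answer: 18411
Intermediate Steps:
Function('n')(N) = 1
b = 0 (b = Mul(Mul(1, 0), 9) = Mul(0, 9) = 0)
Add(18411, b) = Add(18411, 0) = 18411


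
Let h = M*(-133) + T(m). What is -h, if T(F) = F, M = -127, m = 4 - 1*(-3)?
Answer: -16898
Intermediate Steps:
m = 7 (m = 4 + 3 = 7)
h = 16898 (h = -127*(-133) + 7 = 16891 + 7 = 16898)
-h = -1*16898 = -16898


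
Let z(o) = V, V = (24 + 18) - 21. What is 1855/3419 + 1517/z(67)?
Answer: 5225578/71799 ≈ 72.781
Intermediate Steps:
V = 21 (V = 42 - 21 = 21)
z(o) = 21
1855/3419 + 1517/z(67) = 1855/3419 + 1517/21 = 5225578/71799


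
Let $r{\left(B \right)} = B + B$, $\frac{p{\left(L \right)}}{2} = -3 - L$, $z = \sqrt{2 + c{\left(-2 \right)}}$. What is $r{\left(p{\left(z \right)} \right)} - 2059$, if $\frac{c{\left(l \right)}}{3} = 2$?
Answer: $-2071 - 8 \sqrt{2} \approx -2082.3$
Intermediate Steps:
$c{\left(l \right)} = 6$ ($c{\left(l \right)} = 3 \cdot 2 = 6$)
$z = 2 \sqrt{2}$ ($z = \sqrt{2 + 6} = \sqrt{8} = 2 \sqrt{2} \approx 2.8284$)
$p{\left(L \right)} = -6 - 2 L$ ($p{\left(L \right)} = 2 \left(-3 - L\right) = -6 - 2 L$)
$r{\left(B \right)} = 2 B$
$r{\left(p{\left(z \right)} \right)} - 2059 = 2 \left(-6 - 2 \cdot 2 \sqrt{2}\right) - 2059 = 2 \left(-6 - 4 \sqrt{2}\right) - 2059 = \left(-12 - 8 \sqrt{2}\right) - 2059 = -2071 - 8 \sqrt{2}$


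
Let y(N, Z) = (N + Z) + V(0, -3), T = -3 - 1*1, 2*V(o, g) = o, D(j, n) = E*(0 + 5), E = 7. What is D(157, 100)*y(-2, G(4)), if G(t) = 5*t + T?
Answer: 490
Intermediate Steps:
D(j, n) = 35 (D(j, n) = 7*(0 + 5) = 7*5 = 35)
V(o, g) = o/2
T = -4 (T = -3 - 1 = -4)
G(t) = -4 + 5*t (G(t) = 5*t - 4 = -4 + 5*t)
y(N, Z) = N + Z (y(N, Z) = (N + Z) + (1/2)*0 = (N + Z) + 0 = N + Z)
D(157, 100)*y(-2, G(4)) = 35*(-2 + (-4 + 5*4)) = 35*(-2 + (-4 + 20)) = 35*(-2 + 16) = 35*14 = 490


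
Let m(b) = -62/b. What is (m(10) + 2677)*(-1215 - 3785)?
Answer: -13354000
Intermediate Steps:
(m(10) + 2677)*(-1215 - 3785) = (-62/10 + 2677)*(-1215 - 3785) = (-62*⅒ + 2677)*(-5000) = (-31/5 + 2677)*(-5000) = (13354/5)*(-5000) = -13354000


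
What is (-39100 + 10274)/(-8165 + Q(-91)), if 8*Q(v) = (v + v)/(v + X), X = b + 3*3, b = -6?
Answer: 10146752/2873989 ≈ 3.5305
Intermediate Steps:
X = 3 (X = -6 + 3*3 = -6 + 9 = 3)
Q(v) = v/(4*(3 + v)) (Q(v) = ((v + v)/(v + 3))/8 = ((2*v)/(3 + v))/8 = (2*v/(3 + v))/8 = v/(4*(3 + v)))
(-39100 + 10274)/(-8165 + Q(-91)) = (-39100 + 10274)/(-8165 + (¼)*(-91)/(3 - 91)) = -28826/(-8165 + (¼)*(-91)/(-88)) = -28826/(-8165 + (¼)*(-91)*(-1/88)) = -28826/(-8165 + 91/352) = -28826/(-2873989/352) = -28826*(-352/2873989) = 10146752/2873989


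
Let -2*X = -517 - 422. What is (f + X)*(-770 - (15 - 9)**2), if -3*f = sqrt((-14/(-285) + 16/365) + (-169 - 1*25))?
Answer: -378417 + 1612*I*sqrt(20983069995)/62415 ≈ -3.7842e+5 + 3741.2*I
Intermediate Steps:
X = 939/2 (X = -(-517 - 422)/2 = -1/2*(-939) = 939/2 ≈ 469.50)
f = -2*I*sqrt(20983069995)/62415 (f = -sqrt((-14/(-285) + 16/365) + (-169 - 1*25))/3 = -sqrt((-14*(-1/285) + 16*(1/365)) + (-169 - 25))/3 = -sqrt((14/285 + 16/365) - 194)/3 = -sqrt(1934/20805 - 194)/3 = -2*I*sqrt(20983069995)/62415 ≈ -4.6417*I)
(f + X)*(-770 - (15 - 9)**2) = (-2*I*sqrt(20983069995)/62415 + 939/2)*(-770 - (15 - 9)**2) = (939/2 - 2*I*sqrt(20983069995)/62415)*(-770 - 1*6**2) = (939/2 - 2*I*sqrt(20983069995)/62415)*(-770 - 1*36) = (939/2 - 2*I*sqrt(20983069995)/62415)*(-770 - 36) = (939/2 - 2*I*sqrt(20983069995)/62415)*(-806) = -378417 + 1612*I*sqrt(20983069995)/62415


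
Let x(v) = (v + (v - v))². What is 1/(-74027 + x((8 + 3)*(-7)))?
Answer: -1/68098 ≈ -1.4685e-5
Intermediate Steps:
x(v) = v² (x(v) = (v + 0)² = v²)
1/(-74027 + x((8 + 3)*(-7))) = 1/(-74027 + ((8 + 3)*(-7))²) = 1/(-74027 + (11*(-7))²) = 1/(-74027 + (-77)²) = 1/(-74027 + 5929) = 1/(-68098) = -1/68098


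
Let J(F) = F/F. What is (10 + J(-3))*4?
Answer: 44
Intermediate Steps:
J(F) = 1
(10 + J(-3))*4 = (10 + 1)*4 = 11*4 = 44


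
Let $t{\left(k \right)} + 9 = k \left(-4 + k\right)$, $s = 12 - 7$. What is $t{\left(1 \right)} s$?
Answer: $-60$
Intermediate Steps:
$s = 5$
$t{\left(k \right)} = -9 + k \left(-4 + k\right)$
$t{\left(1 \right)} s = \left(-9 + 1^{2} - 4\right) 5 = \left(-9 + 1 - 4\right) 5 = \left(-12\right) 5 = -60$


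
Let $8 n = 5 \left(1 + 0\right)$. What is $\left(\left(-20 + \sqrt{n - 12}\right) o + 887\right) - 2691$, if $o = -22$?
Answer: $-1364 - \frac{11 i \sqrt{182}}{2} \approx -1364.0 - 74.199 i$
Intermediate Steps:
$n = \frac{5}{8}$ ($n = \frac{5 \left(1 + 0\right)}{8} = \frac{5 \cdot 1}{8} = \frac{1}{8} \cdot 5 = \frac{5}{8} \approx 0.625$)
$\left(\left(-20 + \sqrt{n - 12}\right) o + 887\right) - 2691 = \left(\left(-20 + \sqrt{\frac{5}{8} - 12}\right) \left(-22\right) + 887\right) - 2691 = \left(\left(-20 + \sqrt{- \frac{91}{8}}\right) \left(-22\right) + 887\right) - 2691 = \left(\left(-20 + \frac{i \sqrt{182}}{4}\right) \left(-22\right) + 887\right) - 2691 = \left(\left(440 - \frac{11 i \sqrt{182}}{2}\right) + 887\right) - 2691 = \left(1327 - \frac{11 i \sqrt{182}}{2}\right) - 2691 = -1364 - \frac{11 i \sqrt{182}}{2}$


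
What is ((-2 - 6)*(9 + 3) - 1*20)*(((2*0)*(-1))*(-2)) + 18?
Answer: 18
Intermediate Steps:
((-2 - 6)*(9 + 3) - 1*20)*(((2*0)*(-1))*(-2)) + 18 = (-8*12 - 20)*((0*(-1))*(-2)) + 18 = (-96 - 20)*(0*(-2)) + 18 = -116*0 + 18 = 0 + 18 = 18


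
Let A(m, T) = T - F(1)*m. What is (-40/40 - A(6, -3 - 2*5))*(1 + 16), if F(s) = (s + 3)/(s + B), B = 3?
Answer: 306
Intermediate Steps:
F(s) = 1 (F(s) = (s + 3)/(s + 3) = (3 + s)/(3 + s) = 1)
A(m, T) = T - m
(-40/40 - A(6, -3 - 2*5))*(1 + 16) = (-40/40 - ((-3 - 2*5) - 1*6))*(1 + 16) = (-40*1/40 - ((-3 - 10) - 6))*17 = (-1 - (-13 - 6))*17 = (-1 - 1*(-19))*17 = (-1 + 19)*17 = 18*17 = 306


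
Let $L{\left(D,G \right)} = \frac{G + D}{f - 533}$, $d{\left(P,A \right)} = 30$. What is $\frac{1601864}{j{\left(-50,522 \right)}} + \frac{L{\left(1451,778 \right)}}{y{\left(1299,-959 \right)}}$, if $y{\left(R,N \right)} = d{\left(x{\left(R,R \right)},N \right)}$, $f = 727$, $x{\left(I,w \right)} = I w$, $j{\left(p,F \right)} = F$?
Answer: $\frac{1554002003}{506340} \approx 3069.1$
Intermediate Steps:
$y{\left(R,N \right)} = 30$
$L{\left(D,G \right)} = \frac{D}{194} + \frac{G}{194}$ ($L{\left(D,G \right)} = \frac{G + D}{727 - 533} = \frac{D + G}{194} = \left(D + G\right) \frac{1}{194} = \frac{D}{194} + \frac{G}{194}$)
$\frac{1601864}{j{\left(-50,522 \right)}} + \frac{L{\left(1451,778 \right)}}{y{\left(1299,-959 \right)}} = \frac{1601864}{522} + \frac{\frac{1}{194} \cdot 1451 + \frac{1}{194} \cdot 778}{30} = 1601864 \cdot \frac{1}{522} + \left(\frac{1451}{194} + \frac{389}{97}\right) \frac{1}{30} = \frac{800932}{261} + \frac{2229}{194} \cdot \frac{1}{30} = \frac{800932}{261} + \frac{743}{1940} = \frac{1554002003}{506340}$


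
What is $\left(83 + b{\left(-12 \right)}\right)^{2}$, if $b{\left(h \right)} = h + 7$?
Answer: $6084$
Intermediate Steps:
$b{\left(h \right)} = 7 + h$
$\left(83 + b{\left(-12 \right)}\right)^{2} = \left(83 + \left(7 - 12\right)\right)^{2} = \left(83 - 5\right)^{2} = 78^{2} = 6084$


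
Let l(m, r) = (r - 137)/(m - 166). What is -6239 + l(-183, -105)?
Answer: -2177169/349 ≈ -6238.3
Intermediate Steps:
l(m, r) = (-137 + r)/(-166 + m)
-6239 + l(-183, -105) = -6239 + (-137 - 105)/(-166 - 183) = -6239 - 242/(-349) = -6239 - 1/349*(-242) = -6239 + 242/349 = -2177169/349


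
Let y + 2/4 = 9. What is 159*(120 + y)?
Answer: 40863/2 ≈ 20432.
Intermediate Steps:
y = 17/2 (y = -½ + 9 = 17/2 ≈ 8.5000)
159*(120 + y) = 159*(120 + 17/2) = 159*(257/2) = 40863/2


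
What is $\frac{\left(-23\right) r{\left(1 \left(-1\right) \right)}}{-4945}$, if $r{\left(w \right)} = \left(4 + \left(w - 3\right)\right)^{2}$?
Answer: $0$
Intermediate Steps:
$r{\left(w \right)} = \left(1 + w\right)^{2}$ ($r{\left(w \right)} = \left(4 + \left(-3 + w\right)\right)^{2} = \left(1 + w\right)^{2}$)
$\frac{\left(-23\right) r{\left(1 \left(-1\right) \right)}}{-4945} = \frac{\left(-23\right) \left(1 + 1 \left(-1\right)\right)^{2}}{-4945} = - 23 \left(1 - 1\right)^{2} \left(- \frac{1}{4945}\right) = - 23 \cdot 0^{2} \left(- \frac{1}{4945}\right) = \left(-23\right) 0 \left(- \frac{1}{4945}\right) = 0 \left(- \frac{1}{4945}\right) = 0$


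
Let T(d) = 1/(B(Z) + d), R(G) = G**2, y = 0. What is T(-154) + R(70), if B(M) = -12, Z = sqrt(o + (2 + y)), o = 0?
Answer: 813399/166 ≈ 4900.0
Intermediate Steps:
Z = sqrt(2) (Z = sqrt(0 + (2 + 0)) = sqrt(0 + 2) = sqrt(2) ≈ 1.4142)
T(d) = 1/(-12 + d)
T(-154) + R(70) = 1/(-12 - 154) + 70**2 = 1/(-166) + 4900 = -1/166 + 4900 = 813399/166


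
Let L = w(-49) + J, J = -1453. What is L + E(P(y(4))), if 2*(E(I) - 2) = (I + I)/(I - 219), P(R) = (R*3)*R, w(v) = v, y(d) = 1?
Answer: -108001/72 ≈ -1500.0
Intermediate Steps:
P(R) = 3*R**2 (P(R) = (3*R)*R = 3*R**2)
E(I) = 2 + I/(-219 + I) (E(I) = 2 + ((I + I)/(I - 219))/2 = 2 + ((2*I)/(-219 + I))/2 = 2 + (2*I/(-219 + I))/2 = 2 + I/(-219 + I))
L = -1502 (L = -49 - 1453 = -1502)
L + E(P(y(4))) = -1502 + 3*(-146 + 3*1**2)/(-219 + 3*1**2) = -1502 + 3*(-146 + 3*1)/(-219 + 3*1) = -1502 + 3*(-146 + 3)/(-219 + 3) = -1502 + 3*(-143)/(-216) = -1502 + 3*(-1/216)*(-143) = -1502 + 143/72 = -108001/72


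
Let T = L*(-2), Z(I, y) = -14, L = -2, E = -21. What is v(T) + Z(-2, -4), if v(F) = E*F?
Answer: -98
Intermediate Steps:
T = 4 (T = -2*(-2) = 4)
v(F) = -21*F
v(T) + Z(-2, -4) = -21*4 - 14 = -84 - 14 = -98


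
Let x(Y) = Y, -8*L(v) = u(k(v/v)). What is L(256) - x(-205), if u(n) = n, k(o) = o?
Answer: 1639/8 ≈ 204.88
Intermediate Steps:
L(v) = -⅛ (L(v) = -v/(8*v) = -⅛*1 = -⅛)
L(256) - x(-205) = -⅛ - 1*(-205) = -⅛ + 205 = 1639/8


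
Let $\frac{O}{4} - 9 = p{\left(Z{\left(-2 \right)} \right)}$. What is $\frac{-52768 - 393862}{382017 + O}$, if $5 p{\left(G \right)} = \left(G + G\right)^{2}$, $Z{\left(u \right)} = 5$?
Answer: $- \frac{446630}{382133} \approx -1.1688$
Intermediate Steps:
$p{\left(G \right)} = \frac{4 G^{2}}{5}$ ($p{\left(G \right)} = \frac{\left(G + G\right)^{2}}{5} = \frac{\left(2 G\right)^{2}}{5} = \frac{4 G^{2}}{5}$)
$O = 116$ ($O = 36 + 4 \frac{4 \cdot 5^{2}}{5} = 36 + 4 \cdot \frac{4}{5} \cdot 25 = 36 + 4 \cdot 20 = 36 + 80 = 116$)
$\frac{-52768 - 393862}{382017 + O} = \frac{-52768 - 393862}{382017 + 116} = - \frac{446630}{382133}$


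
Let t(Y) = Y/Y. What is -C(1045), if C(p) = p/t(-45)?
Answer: -1045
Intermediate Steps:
t(Y) = 1
C(p) = p (C(p) = p/1 = p*1 = p)
-C(1045) = -1*1045 = -1045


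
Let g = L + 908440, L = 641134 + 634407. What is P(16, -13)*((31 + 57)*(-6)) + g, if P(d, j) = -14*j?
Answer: 2087885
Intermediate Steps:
L = 1275541
g = 2183981 (g = 1275541 + 908440 = 2183981)
P(16, -13)*((31 + 57)*(-6)) + g = (-14*(-13))*((31 + 57)*(-6)) + 2183981 = 182*(88*(-6)) + 2183981 = 182*(-528) + 2183981 = -96096 + 2183981 = 2087885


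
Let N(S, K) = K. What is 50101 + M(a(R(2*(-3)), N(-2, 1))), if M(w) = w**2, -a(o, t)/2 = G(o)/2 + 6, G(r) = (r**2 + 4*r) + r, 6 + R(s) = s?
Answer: 59317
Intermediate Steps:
R(s) = -6 + s
G(r) = r**2 + 5*r
a(o, t) = -12 - o*(5 + o) (a(o, t) = -2*((o*(5 + o))/2 + 6) = -2*((o*(5 + o))*(1/2) + 6) = -2*(o*(5 + o)/2 + 6) = -2*(6 + o*(5 + o)/2) = -12 - o*(5 + o))
50101 + M(a(R(2*(-3)), N(-2, 1))) = 50101 + (-12 - (-6 + 2*(-3))*(5 + (-6 + 2*(-3))))**2 = 50101 + (-12 - (-6 - 6)*(5 + (-6 - 6)))**2 = 50101 + (-12 - 1*(-12)*(5 - 12))**2 = 50101 + (-12 - 1*(-12)*(-7))**2 = 50101 + (-12 - 84)**2 = 50101 + (-96)**2 = 50101 + 9216 = 59317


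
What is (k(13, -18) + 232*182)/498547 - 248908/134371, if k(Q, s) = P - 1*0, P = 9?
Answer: -118417446233/66990258937 ≈ -1.7677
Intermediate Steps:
k(Q, s) = 9 (k(Q, s) = 9 - 1*0 = 9 + 0 = 9)
(k(13, -18) + 232*182)/498547 - 248908/134371 = (9 + 232*182)/498547 - 248908/134371 = (9 + 42224)*(1/498547) - 248908*1/134371 = 42233*(1/498547) - 248908/134371 = 42233/498547 - 248908/134371 = -118417446233/66990258937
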